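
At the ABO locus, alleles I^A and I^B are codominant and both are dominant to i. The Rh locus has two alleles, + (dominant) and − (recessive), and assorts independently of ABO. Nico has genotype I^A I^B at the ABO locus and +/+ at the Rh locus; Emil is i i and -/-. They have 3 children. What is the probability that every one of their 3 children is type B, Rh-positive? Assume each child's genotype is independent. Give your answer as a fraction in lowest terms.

1/8

ABO cross I^A I^B × i i → 1/2 A, 1/2 B.
Rh cross +/+ × -/- → 1 Rh+; so P(type B, Rh-positive) = 1/2 × 1 = 1/2 per child.
All 3 independent: (1/2)^3 = 1/8.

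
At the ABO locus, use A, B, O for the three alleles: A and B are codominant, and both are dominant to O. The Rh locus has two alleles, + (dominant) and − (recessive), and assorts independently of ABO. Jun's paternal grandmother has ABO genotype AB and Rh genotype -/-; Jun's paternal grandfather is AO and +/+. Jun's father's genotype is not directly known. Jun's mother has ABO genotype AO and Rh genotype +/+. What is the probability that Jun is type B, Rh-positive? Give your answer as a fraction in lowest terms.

1/8

Jun's father's ABO genotype from AB × AO: 1/4 AA, 1/4 AB, 1/4 AO, 1/4 BO.
Crossing each possibility with the mother AO and summing P(type B): 1/4·0 + 1/4·1/4 + 1/4·0 + 1/4·1/4 = 1/8.
Similarly for Rh via the father's Rh distribution: P(Rh+) = 1.
Independent loci: 1/8 × 1 = 1/8.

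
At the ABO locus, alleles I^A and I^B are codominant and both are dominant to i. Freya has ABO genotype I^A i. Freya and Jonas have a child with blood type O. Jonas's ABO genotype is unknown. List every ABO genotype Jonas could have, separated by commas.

For each candidate genotype of Jonas, check whether crossing it with I^A i can produce every observed child phenotype.
  I^A I^A → possible child types {A} ✗
  I^A I^B → possible child types {A, B, AB} ✗
  I^A i → possible child types {O, A} ✓
  I^B I^B → possible child types {B, AB} ✗
  I^B i → possible child types {O, A, B, AB} ✓
  i i → possible child types {O, A} ✓

I^A i, I^B i, i i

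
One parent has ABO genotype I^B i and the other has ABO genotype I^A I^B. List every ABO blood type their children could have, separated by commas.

Gametes from I^B i × I^A I^B give offspring ABO genotypes I^A I^B, I^A i, I^B I^B, I^B i, i.e. phenotypes A, B, AB.

A, B, AB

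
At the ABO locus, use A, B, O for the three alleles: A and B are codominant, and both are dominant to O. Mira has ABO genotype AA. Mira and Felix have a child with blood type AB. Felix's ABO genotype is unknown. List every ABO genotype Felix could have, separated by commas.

For each candidate genotype of Felix, check whether crossing it with AA can produce every observed child phenotype.
  AA → possible child types {A} ✗
  AB → possible child types {A, AB} ✓
  AO → possible child types {A} ✗
  BB → possible child types {AB} ✓
  BO → possible child types {A, AB} ✓
  OO → possible child types {A} ✗

AB, BB, BO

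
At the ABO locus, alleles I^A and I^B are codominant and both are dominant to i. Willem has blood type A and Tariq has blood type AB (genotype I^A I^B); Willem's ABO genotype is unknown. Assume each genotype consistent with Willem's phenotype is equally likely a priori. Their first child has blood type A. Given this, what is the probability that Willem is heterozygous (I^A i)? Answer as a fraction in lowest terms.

Possible genotypes: Willem ∈ {I^A I^A, I^A i}; Tariq ∈ {I^A I^B}.
Weight each parental genotype pair by prior × P(type-A child):
  I^A I^A × I^A I^B: posterior weight 1/2.
  I^A i × I^A I^B: posterior weight 1/2.
Sum the posterior weight over pairs where Willem is I^A i: 1/2.

1/2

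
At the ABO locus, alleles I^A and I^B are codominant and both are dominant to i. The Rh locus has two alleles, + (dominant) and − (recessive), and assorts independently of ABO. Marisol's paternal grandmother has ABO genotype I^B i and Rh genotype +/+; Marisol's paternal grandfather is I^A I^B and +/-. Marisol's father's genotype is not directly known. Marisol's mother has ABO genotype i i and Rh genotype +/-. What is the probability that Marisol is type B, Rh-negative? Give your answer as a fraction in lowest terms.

1/16

Marisol's father's ABO genotype from I^B i × I^A I^B: 1/4 I^A I^B, 1/4 I^A i, 1/4 I^B I^B, 1/4 I^B i.
Crossing each possibility with the mother i i and summing P(type B): 1/4·1/2 + 1/4·0 + 1/4·1 + 1/4·1/2 = 1/2.
Similarly for Rh via the father's Rh distribution: P(Rh-) = 1/8.
Independent loci: 1/2 × 1/8 = 1/16.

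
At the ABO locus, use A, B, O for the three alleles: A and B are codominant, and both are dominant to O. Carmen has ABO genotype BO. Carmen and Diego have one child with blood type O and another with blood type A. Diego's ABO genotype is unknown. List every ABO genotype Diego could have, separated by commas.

AO

For each candidate genotype of Diego, check whether crossing it with BO can produce every observed child phenotype.
  AA → possible child types {A, AB} ✗
  AB → possible child types {A, B, AB} ✗
  AO → possible child types {O, A, B, AB} ✓
  BB → possible child types {B} ✗
  BO → possible child types {O, B} ✗
  OO → possible child types {O, B} ✗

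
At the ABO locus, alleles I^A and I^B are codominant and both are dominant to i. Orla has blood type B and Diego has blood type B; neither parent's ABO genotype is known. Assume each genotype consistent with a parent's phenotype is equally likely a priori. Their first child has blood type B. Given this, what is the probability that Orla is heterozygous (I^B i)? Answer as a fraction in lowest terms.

7/15

Possible genotypes: Orla ∈ {I^B I^B, I^B i}; Diego ∈ {I^B I^B, I^B i}.
Weight each parental genotype pair by prior × P(type-B child):
  I^B I^B × I^B I^B: posterior weight 4/15.
  I^B I^B × I^B i: posterior weight 4/15.
  I^B i × I^B I^B: posterior weight 4/15.
  I^B i × I^B i: posterior weight 1/5.
Sum the posterior weight over pairs where Orla is I^B i: 7/15.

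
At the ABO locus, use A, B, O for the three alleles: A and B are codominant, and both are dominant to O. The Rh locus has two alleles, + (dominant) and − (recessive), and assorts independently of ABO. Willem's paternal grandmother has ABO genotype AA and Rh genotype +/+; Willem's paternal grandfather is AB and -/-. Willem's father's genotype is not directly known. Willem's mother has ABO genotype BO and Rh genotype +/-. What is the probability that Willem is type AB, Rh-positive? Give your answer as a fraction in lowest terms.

Willem's father's ABO genotype from AA × AB: 1/2 AA, 1/2 AB.
Crossing each possibility with the mother BO and summing P(type AB): 1/2·1/2 + 1/2·1/4 = 3/8.
Similarly for Rh via the father's Rh distribution: P(Rh+) = 3/4.
Independent loci: 3/8 × 3/4 = 9/32.

9/32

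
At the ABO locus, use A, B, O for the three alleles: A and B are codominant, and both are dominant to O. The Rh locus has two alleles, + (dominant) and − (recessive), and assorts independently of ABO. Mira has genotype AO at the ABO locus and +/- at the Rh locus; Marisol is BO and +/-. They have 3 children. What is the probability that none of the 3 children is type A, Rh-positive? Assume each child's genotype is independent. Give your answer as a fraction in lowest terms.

ABO cross AO × BO → 1/4 O, 1/4 A, 1/4 B, 1/4 AB.
Rh cross +/- × +/- → 3/4 Rh+, 1/4 Rh-; so P(type A, Rh-positive) = 1/4 × 3/4 = 3/16 per child.
P(not type A, Rh-positive) = 13/16 for one child; (13/16)^3 = 2197/4096.

2197/4096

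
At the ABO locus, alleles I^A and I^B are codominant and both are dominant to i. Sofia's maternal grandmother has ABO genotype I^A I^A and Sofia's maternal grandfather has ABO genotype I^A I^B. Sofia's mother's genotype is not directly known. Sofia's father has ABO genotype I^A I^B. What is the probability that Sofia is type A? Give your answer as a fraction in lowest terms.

3/8

Sofia's mother's ABO genotype from I^A I^A × I^A I^B: 1/2 I^A I^A, 1/2 I^A I^B.
Crossing each possibility with the father I^A I^B and summing P(type A): 1/2·1/2 + 1/2·1/4 = 3/8.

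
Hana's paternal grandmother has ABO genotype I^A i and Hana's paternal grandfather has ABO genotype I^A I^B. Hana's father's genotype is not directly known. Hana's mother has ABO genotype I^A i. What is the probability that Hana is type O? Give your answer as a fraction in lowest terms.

1/8

Hana's father's ABO genotype from I^A i × I^A I^B: 1/4 I^A I^A, 1/4 I^A I^B, 1/4 I^A i, 1/4 I^B i.
Crossing each possibility with the mother I^A i and summing P(type O): 1/4·0 + 1/4·0 + 1/4·1/4 + 1/4·1/4 = 1/8.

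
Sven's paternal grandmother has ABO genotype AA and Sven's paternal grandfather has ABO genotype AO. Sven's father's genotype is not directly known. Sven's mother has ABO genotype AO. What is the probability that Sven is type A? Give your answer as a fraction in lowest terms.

Sven's father's ABO genotype from AA × AO: 1/2 AA, 1/2 AO.
Crossing each possibility with the mother AO and summing P(type A): 1/2·1 + 1/2·3/4 = 7/8.

7/8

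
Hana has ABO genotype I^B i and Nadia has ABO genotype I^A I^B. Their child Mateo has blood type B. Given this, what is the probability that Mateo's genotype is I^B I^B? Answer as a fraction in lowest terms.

Cross I^B i × I^A I^B → 1/4 I^A I^B, 1/4 I^A i, 1/4 I^B I^B, 1/4 I^B i.
Type-B genotypes among offspring: I^B I^B (1/4), I^B i (1/4); total 1/2.
P(I^B I^B | type B) = (1/4) / (1/2) = 1/2.

1/2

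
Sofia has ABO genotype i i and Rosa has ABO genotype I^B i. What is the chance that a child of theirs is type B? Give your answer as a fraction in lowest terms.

ABO cross i i × I^B i → offspring phenotypes: 1/2 O, 1/2 B.
So P(type B) = 1/2.

1/2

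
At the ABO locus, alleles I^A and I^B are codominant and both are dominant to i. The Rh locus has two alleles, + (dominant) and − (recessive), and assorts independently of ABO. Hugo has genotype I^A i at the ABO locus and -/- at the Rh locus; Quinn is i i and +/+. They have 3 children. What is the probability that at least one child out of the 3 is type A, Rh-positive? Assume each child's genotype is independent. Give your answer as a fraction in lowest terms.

7/8

ABO cross I^A i × i i → 1/2 O, 1/2 A.
Rh cross -/- × +/+ → 1 Rh+; so P(type A, Rh-positive) = 1/2 × 1 = 1/2 per child.
P(none) = (1/2)^3 = 1/8; P(at least one) = 1 − 1/8 = 7/8.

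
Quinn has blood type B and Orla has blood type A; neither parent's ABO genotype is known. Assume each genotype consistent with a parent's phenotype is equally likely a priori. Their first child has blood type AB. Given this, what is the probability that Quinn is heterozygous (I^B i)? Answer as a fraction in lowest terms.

1/3

Possible genotypes: Quinn ∈ {I^B I^B, I^B i}; Orla ∈ {I^A I^A, I^A i}.
Weight each parental genotype pair by prior × P(type-AB child):
  I^B I^B × I^A I^A: posterior weight 4/9.
  I^B I^B × I^A i: posterior weight 2/9.
  I^B i × I^A I^A: posterior weight 2/9.
  I^B i × I^A i: posterior weight 1/9.
Sum the posterior weight over pairs where Quinn is I^B i: 1/3.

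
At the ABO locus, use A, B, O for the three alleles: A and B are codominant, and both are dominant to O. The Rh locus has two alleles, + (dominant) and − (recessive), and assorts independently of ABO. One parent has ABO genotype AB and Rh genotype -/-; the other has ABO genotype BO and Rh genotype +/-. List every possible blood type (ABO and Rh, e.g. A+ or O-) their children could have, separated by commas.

A+, A-, B+, B-, AB+, AB-

Gametes from AB × BO give offspring ABO genotypes AB, AO, BB, BO, i.e. phenotypes A, B, AB.
Rh cross -/- × +/- → phenotypes Rh+, Rh-.
Combining independently: A+, A-, B+, B-, AB+, AB-.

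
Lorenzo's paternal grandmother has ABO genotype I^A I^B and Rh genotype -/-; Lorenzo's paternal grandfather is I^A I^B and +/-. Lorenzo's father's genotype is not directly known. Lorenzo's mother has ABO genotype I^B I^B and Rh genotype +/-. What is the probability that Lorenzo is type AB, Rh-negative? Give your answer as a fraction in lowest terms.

3/16

Lorenzo's father's ABO genotype from I^A I^B × I^A I^B: 1/4 I^A I^A, 1/2 I^A I^B, 1/4 I^B I^B.
Crossing each possibility with the mother I^B I^B and summing P(type AB): 1/4·1 + 1/2·1/2 + 1/4·0 = 1/2.
Similarly for Rh via the father's Rh distribution: P(Rh-) = 3/8.
Independent loci: 1/2 × 3/8 = 3/16.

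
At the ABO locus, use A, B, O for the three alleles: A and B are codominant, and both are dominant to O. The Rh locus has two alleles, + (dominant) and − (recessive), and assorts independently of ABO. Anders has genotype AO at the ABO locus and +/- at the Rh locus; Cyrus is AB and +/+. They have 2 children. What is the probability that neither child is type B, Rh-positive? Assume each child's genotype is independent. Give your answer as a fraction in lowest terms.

ABO cross AO × AB → 1/2 A, 1/4 B, 1/4 AB.
Rh cross +/- × +/+ → 1 Rh+; so P(type B, Rh-positive) = 1/4 × 1 = 1/4 per child.
P(not type B, Rh-positive) = 3/4 for one child; (3/4)^2 = 9/16.

9/16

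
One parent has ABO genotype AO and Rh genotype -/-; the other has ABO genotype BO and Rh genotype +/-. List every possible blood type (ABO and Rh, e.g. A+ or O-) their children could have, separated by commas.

O+, O-, A+, A-, B+, B-, AB+, AB-

Gametes from AO × BO give offspring ABO genotypes AB, AO, BO, OO, i.e. phenotypes O, A, B, AB.
Rh cross -/- × +/- → phenotypes Rh+, Rh-.
Combining independently: O+, O-, A+, A-, B+, B-, AB+, AB-.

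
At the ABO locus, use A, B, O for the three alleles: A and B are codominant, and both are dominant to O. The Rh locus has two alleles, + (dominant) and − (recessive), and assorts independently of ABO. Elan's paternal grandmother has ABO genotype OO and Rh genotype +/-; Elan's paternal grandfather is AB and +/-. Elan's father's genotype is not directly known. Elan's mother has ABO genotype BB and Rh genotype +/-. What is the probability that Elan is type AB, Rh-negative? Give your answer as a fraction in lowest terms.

1/16

Elan's father's ABO genotype from OO × AB: 1/2 AO, 1/2 BO.
Crossing each possibility with the mother BB and summing P(type AB): 1/2·1/2 + 1/2·0 = 1/4.
Similarly for Rh via the father's Rh distribution: P(Rh-) = 1/4.
Independent loci: 1/4 × 1/4 = 1/16.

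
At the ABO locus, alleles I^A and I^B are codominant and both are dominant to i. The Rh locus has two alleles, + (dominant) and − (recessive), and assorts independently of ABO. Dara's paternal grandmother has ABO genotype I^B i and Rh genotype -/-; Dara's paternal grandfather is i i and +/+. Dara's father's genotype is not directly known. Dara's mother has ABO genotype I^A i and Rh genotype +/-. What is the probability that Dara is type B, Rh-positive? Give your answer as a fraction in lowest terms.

3/32

Dara's father's ABO genotype from I^B i × i i: 1/2 I^B i, 1/2 i i.
Crossing each possibility with the mother I^A i and summing P(type B): 1/2·1/4 + 1/2·0 = 1/8.
Similarly for Rh via the father's Rh distribution: P(Rh+) = 3/4.
Independent loci: 1/8 × 3/4 = 3/32.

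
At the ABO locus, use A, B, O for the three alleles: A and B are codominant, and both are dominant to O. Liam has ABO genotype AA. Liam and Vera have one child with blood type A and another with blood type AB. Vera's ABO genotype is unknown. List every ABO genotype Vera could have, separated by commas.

For each candidate genotype of Vera, check whether crossing it with AA can produce every observed child phenotype.
  AA → possible child types {A} ✗
  AB → possible child types {A, AB} ✓
  AO → possible child types {A} ✗
  BB → possible child types {AB} ✗
  BO → possible child types {A, AB} ✓
  OO → possible child types {A} ✗

AB, BO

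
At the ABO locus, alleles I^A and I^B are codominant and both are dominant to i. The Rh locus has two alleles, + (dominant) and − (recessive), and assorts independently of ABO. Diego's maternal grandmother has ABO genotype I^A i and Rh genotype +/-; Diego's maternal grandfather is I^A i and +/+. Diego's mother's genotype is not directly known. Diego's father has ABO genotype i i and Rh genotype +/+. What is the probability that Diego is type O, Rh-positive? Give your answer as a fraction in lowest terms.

1/2

Diego's mother's ABO genotype from I^A i × I^A i: 1/4 I^A I^A, 1/2 I^A i, 1/4 i i.
Crossing each possibility with the father i i and summing P(type O): 1/4·0 + 1/2·1/2 + 1/4·1 = 1/2.
Similarly for Rh via the mother's Rh distribution: P(Rh+) = 1.
Independent loci: 1/2 × 1 = 1/2.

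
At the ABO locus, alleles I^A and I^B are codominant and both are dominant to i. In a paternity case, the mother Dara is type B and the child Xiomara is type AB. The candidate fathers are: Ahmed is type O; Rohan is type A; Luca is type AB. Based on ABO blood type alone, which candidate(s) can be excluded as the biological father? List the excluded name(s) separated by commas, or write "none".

Ahmed

A candidate is excluded only if no genotype consistent with his phenotype could produce a type AB child with a type B mother.
Ahmed (type O): no genotype consistent with that phenotype can produce a type-AB child with a type-B mother.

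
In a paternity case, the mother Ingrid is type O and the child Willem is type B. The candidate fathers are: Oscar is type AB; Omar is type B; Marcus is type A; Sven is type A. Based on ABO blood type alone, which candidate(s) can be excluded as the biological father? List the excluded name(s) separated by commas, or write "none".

A candidate is excluded only if no genotype consistent with his phenotype could produce a type B child with a type O mother.
Marcus (type A): no genotype consistent with that phenotype can produce a type-B child with a type-O mother.
Sven (type A): no genotype consistent with that phenotype can produce a type-B child with a type-O mother.

Marcus, Sven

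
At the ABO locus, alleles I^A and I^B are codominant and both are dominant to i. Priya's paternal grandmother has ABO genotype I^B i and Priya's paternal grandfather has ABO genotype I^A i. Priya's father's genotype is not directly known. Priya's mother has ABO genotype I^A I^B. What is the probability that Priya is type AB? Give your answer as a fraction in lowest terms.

1/4

Priya's father's ABO genotype from I^B i × I^A i: 1/4 I^A I^B, 1/4 I^A i, 1/4 I^B i, 1/4 i i.
Crossing each possibility with the mother I^A I^B and summing P(type AB): 1/4·1/2 + 1/4·1/4 + 1/4·1/4 + 1/4·0 = 1/4.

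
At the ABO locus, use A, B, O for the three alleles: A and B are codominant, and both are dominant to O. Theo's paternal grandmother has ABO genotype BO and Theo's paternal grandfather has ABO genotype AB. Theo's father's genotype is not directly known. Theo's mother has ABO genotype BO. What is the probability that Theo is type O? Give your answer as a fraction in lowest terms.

Theo's father's ABO genotype from BO × AB: 1/4 AB, 1/4 AO, 1/4 BB, 1/4 BO.
Crossing each possibility with the mother BO and summing P(type O): 1/4·0 + 1/4·1/4 + 1/4·0 + 1/4·1/4 = 1/8.

1/8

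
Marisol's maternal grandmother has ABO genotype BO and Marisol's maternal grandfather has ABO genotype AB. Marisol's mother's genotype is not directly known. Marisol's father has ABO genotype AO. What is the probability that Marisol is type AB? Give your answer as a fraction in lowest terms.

1/4

Marisol's mother's ABO genotype from BO × AB: 1/4 AB, 1/4 AO, 1/4 BB, 1/4 BO.
Crossing each possibility with the father AO and summing P(type AB): 1/4·1/4 + 1/4·0 + 1/4·1/2 + 1/4·1/4 = 1/4.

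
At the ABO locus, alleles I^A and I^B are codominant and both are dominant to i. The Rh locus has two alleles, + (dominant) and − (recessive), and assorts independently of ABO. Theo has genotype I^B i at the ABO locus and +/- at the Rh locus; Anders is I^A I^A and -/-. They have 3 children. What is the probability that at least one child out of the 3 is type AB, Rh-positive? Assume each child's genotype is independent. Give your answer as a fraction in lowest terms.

ABO cross I^B i × I^A I^A → 1/2 A, 1/2 AB.
Rh cross +/- × -/- → 1/2 Rh+, 1/2 Rh-; so P(type AB, Rh-positive) = 1/2 × 1/2 = 1/4 per child.
P(none) = (3/4)^3 = 27/64; P(at least one) = 1 − 27/64 = 37/64.

37/64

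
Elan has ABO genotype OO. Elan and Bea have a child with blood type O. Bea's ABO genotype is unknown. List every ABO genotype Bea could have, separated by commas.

For each candidate genotype of Bea, check whether crossing it with OO can produce every observed child phenotype.
  AA → possible child types {A} ✗
  AB → possible child types {A, B} ✗
  AO → possible child types {O, A} ✓
  BB → possible child types {B} ✗
  BO → possible child types {O, B} ✓
  OO → possible child types {O} ✓

AO, BO, OO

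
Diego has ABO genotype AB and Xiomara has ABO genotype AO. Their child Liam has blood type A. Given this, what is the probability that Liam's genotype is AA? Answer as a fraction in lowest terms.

1/2

Cross AB × AO → 1/4 AA, 1/4 AB, 1/4 AO, 1/4 BO.
Type-A genotypes among offspring: AA (1/4), AO (1/4); total 1/2.
P(AA | type A) = (1/4) / (1/2) = 1/2.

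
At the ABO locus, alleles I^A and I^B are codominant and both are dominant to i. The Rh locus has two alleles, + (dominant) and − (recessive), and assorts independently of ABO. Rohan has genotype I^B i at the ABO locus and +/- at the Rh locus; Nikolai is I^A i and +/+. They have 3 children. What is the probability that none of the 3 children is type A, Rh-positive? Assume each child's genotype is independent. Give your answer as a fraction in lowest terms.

27/64

ABO cross I^B i × I^A i → 1/4 O, 1/4 A, 1/4 B, 1/4 AB.
Rh cross +/- × +/+ → 1 Rh+; so P(type A, Rh-positive) = 1/4 × 1 = 1/4 per child.
P(not type A, Rh-positive) = 3/4 for one child; (3/4)^3 = 27/64.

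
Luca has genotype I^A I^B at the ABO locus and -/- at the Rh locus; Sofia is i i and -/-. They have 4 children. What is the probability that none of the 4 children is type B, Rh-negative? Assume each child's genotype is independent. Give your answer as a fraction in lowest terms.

1/16

ABO cross I^A I^B × i i → 1/2 A, 1/2 B.
Rh cross -/- × -/- → 1 Rh-; so P(type B, Rh-negative) = 1/2 × 1 = 1/2 per child.
P(not type B, Rh-negative) = 1/2 for one child; (1/2)^4 = 1/16.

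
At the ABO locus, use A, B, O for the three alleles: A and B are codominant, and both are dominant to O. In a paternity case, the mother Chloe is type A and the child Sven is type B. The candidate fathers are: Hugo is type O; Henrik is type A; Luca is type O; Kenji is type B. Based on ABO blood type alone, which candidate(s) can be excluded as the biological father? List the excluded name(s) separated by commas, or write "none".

A candidate is excluded only if no genotype consistent with his phenotype could produce a type B child with a type A mother.
Hugo (type O): no genotype consistent with that phenotype can produce a type-B child with a type-A mother.
Henrik (type A): no genotype consistent with that phenotype can produce a type-B child with a type-A mother.
Luca (type O): no genotype consistent with that phenotype can produce a type-B child with a type-A mother.

Hugo, Henrik, Luca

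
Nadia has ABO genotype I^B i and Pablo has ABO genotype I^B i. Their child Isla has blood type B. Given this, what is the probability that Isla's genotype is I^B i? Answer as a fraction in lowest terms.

Cross I^B i × I^B i → 1/4 I^B I^B, 1/2 I^B i, 1/4 i i.
Type-B genotypes among offspring: I^B I^B (1/4), I^B i (1/2); total 3/4.
P(I^B i | type B) = (1/2) / (3/4) = 2/3.

2/3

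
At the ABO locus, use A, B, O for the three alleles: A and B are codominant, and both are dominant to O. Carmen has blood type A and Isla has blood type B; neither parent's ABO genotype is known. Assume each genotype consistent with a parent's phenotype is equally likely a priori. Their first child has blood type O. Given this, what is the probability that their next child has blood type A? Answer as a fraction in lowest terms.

1/4

Possible genotypes: Carmen ∈ {AA, AO}; Isla ∈ {BB, BO}.
Weight each parental genotype pair by prior × P(type-O child):
  AO × BO: posterior weight 1; P(next child type A) = 1/4.
Weighted sum = 1/4.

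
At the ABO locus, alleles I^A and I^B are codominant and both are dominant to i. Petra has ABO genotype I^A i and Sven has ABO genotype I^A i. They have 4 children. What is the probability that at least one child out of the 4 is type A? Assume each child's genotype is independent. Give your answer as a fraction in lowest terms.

ABO cross I^A i × I^A i → 1/4 O, 3/4 A.
So P(type A) = 3/4 per child.
P(none) = (1/4)^4 = 1/256; P(at least one) = 1 − 1/256 = 255/256.

255/256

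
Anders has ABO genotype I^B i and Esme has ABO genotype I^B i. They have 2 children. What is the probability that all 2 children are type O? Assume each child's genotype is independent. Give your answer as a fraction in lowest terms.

ABO cross I^B i × I^B i → 1/4 O, 3/4 B.
So P(type O) = 1/4 per child.
All 2 independent: (1/4)^2 = 1/16.

1/16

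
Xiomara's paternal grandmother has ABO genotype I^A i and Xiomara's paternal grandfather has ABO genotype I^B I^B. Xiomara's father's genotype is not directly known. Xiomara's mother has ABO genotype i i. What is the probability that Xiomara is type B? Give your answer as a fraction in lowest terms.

1/2

Xiomara's father's ABO genotype from I^A i × I^B I^B: 1/2 I^A I^B, 1/2 I^B i.
Crossing each possibility with the mother i i and summing P(type B): 1/2·1/2 + 1/2·1/2 = 1/2.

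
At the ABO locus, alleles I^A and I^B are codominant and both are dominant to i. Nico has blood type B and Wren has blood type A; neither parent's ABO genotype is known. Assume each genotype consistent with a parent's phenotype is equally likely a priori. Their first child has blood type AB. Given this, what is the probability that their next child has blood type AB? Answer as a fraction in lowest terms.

25/36

Possible genotypes: Nico ∈ {I^B I^B, I^B i}; Wren ∈ {I^A I^A, I^A i}.
Weight each parental genotype pair by prior × P(type-AB child):
  I^B I^B × I^A I^A: posterior weight 4/9; P(next child type AB) = 1.
  I^B I^B × I^A i: posterior weight 2/9; P(next child type AB) = 1/2.
  I^B i × I^A I^A: posterior weight 2/9; P(next child type AB) = 1/2.
  I^B i × I^A i: posterior weight 1/9; P(next child type AB) = 1/4.
Weighted sum = 25/36.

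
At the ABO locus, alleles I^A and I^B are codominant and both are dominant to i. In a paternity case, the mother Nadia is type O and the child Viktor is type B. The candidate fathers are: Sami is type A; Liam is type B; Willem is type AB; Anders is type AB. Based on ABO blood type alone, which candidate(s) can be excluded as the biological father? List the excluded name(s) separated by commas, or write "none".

Sami

A candidate is excluded only if no genotype consistent with his phenotype could produce a type B child with a type O mother.
Sami (type A): no genotype consistent with that phenotype can produce a type-B child with a type-O mother.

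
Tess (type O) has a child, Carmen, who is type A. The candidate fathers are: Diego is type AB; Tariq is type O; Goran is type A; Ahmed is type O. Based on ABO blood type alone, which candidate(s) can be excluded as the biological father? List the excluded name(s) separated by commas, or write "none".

A candidate is excluded only if no genotype consistent with his phenotype could produce a type A child with a type O mother.
Tariq (type O): no genotype consistent with that phenotype can produce a type-A child with a type-O mother.
Ahmed (type O): no genotype consistent with that phenotype can produce a type-A child with a type-O mother.

Tariq, Ahmed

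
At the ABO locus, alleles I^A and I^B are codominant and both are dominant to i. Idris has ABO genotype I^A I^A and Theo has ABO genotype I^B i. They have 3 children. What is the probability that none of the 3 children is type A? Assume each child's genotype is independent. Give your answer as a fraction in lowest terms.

ABO cross I^A I^A × I^B i → 1/2 A, 1/2 AB.
So P(type A) = 1/2 per child.
P(not type A) = 1/2 for one child; (1/2)^3 = 1/8.

1/8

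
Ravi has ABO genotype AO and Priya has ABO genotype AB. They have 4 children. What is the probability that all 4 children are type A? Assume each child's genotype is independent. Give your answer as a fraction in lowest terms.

1/16

ABO cross AO × AB → 1/2 A, 1/4 B, 1/4 AB.
So P(type A) = 1/2 per child.
All 4 independent: (1/2)^4 = 1/16.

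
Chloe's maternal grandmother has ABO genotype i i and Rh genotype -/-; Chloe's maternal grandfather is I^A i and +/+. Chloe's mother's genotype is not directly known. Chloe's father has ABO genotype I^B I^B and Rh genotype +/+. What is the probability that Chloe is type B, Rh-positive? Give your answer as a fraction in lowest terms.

Chloe's mother's ABO genotype from i i × I^A i: 1/2 I^A i, 1/2 i i.
Crossing each possibility with the father I^B I^B and summing P(type B): 1/2·1/2 + 1/2·1 = 3/4.
Similarly for Rh via the mother's Rh distribution: P(Rh+) = 1.
Independent loci: 3/4 × 1 = 3/4.

3/4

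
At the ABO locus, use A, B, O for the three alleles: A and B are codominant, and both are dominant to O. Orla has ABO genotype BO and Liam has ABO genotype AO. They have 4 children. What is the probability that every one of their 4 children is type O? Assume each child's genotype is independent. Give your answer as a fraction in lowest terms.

1/256

ABO cross BO × AO → 1/4 O, 1/4 A, 1/4 B, 1/4 AB.
So P(type O) = 1/4 per child.
All 4 independent: (1/4)^4 = 1/256.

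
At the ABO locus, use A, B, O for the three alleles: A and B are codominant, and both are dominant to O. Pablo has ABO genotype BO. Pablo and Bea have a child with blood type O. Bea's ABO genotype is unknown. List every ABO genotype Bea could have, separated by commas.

For each candidate genotype of Bea, check whether crossing it with BO can produce every observed child phenotype.
  AA → possible child types {A, AB} ✗
  AB → possible child types {A, B, AB} ✗
  AO → possible child types {O, A, B, AB} ✓
  BB → possible child types {B} ✗
  BO → possible child types {O, B} ✓
  OO → possible child types {O, B} ✓

AO, BO, OO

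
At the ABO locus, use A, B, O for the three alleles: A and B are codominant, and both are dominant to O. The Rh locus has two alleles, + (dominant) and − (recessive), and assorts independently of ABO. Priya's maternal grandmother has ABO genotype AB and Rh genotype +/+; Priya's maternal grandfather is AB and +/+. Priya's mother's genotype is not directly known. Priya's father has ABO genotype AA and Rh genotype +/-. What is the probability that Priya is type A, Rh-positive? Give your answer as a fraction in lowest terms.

1/2

Priya's mother's ABO genotype from AB × AB: 1/4 AA, 1/2 AB, 1/4 BB.
Crossing each possibility with the father AA and summing P(type A): 1/4·1 + 1/2·1/2 + 1/4·0 = 1/2.
Similarly for Rh via the mother's Rh distribution: P(Rh+) = 1.
Independent loci: 1/2 × 1 = 1/2.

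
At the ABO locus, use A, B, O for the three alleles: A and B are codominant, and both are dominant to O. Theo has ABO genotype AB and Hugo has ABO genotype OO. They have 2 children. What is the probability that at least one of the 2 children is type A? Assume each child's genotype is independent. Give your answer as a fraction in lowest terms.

ABO cross AB × OO → 1/2 A, 1/2 B.
So P(type A) = 1/2 per child.
P(none) = (1/2)^2 = 1/4; P(at least one) = 1 − 1/4 = 3/4.

3/4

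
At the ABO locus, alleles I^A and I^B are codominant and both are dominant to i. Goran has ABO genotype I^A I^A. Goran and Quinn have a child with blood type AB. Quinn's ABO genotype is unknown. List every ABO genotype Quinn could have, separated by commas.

For each candidate genotype of Quinn, check whether crossing it with I^A I^A can produce every observed child phenotype.
  I^A I^A → possible child types {A} ✗
  I^A I^B → possible child types {A, AB} ✓
  I^A i → possible child types {A} ✗
  I^B I^B → possible child types {AB} ✓
  I^B i → possible child types {A, AB} ✓
  i i → possible child types {A} ✗

I^A I^B, I^B I^B, I^B i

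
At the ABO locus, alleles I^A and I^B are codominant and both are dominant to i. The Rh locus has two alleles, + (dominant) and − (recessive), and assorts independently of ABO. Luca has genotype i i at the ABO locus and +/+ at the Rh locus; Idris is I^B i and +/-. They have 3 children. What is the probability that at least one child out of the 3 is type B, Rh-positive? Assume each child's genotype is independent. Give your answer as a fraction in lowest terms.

7/8

ABO cross i i × I^B i → 1/2 O, 1/2 B.
Rh cross +/+ × +/- → 1 Rh+; so P(type B, Rh-positive) = 1/2 × 1 = 1/2 per child.
P(none) = (1/2)^3 = 1/8; P(at least one) = 1 − 1/8 = 7/8.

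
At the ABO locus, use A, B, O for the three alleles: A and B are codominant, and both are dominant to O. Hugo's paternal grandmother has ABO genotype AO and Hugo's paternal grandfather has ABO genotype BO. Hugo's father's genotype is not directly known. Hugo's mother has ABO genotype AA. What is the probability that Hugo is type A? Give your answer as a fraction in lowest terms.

3/4

Hugo's father's ABO genotype from AO × BO: 1/4 AB, 1/4 AO, 1/4 BO, 1/4 OO.
Crossing each possibility with the mother AA and summing P(type A): 1/4·1/2 + 1/4·1 + 1/4·1/2 + 1/4·1 = 3/4.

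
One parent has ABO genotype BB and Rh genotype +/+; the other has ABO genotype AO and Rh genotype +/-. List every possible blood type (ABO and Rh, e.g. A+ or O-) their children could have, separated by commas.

B+, AB+

Gametes from BB × AO give offspring ABO genotypes AB, BO, i.e. phenotypes B, AB.
Rh cross +/+ × +/- → phenotypes Rh+.
Combining independently: B+, AB+.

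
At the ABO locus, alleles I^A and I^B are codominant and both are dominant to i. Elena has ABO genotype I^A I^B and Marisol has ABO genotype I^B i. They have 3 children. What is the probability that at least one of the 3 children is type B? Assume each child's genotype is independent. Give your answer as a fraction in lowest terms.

ABO cross I^A I^B × I^B i → 1/4 A, 1/2 B, 1/4 AB.
So P(type B) = 1/2 per child.
P(none) = (1/2)^3 = 1/8; P(at least one) = 1 − 1/8 = 7/8.

7/8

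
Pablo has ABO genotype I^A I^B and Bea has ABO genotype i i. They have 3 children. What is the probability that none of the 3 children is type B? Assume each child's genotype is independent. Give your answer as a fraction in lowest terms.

ABO cross I^A I^B × i i → 1/2 A, 1/2 B.
So P(type B) = 1/2 per child.
P(not type B) = 1/2 for one child; (1/2)^3 = 1/8.

1/8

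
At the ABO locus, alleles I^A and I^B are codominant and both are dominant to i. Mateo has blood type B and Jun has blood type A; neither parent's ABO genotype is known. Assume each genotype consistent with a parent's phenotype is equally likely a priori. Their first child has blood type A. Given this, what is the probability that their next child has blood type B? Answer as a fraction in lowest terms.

Possible genotypes: Mateo ∈ {I^B I^B, I^B i}; Jun ∈ {I^A I^A, I^A i}.
Weight each parental genotype pair by prior × P(type-A child):
  I^B i × I^A I^A: posterior weight 2/3; P(next child type B) = 0.
  I^B i × I^A i: posterior weight 1/3; P(next child type B) = 1/4.
Weighted sum = 1/12.

1/12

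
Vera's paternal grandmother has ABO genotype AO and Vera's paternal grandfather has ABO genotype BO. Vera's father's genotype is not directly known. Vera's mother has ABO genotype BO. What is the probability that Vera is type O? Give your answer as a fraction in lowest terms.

1/4

Vera's father's ABO genotype from AO × BO: 1/4 AB, 1/4 AO, 1/4 BO, 1/4 OO.
Crossing each possibility with the mother BO and summing P(type O): 1/4·0 + 1/4·1/4 + 1/4·1/4 + 1/4·1/2 = 1/4.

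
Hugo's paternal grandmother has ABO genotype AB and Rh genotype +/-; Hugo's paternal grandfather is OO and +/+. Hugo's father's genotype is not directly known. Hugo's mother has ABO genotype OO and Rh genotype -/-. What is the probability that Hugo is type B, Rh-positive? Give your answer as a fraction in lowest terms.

Hugo's father's ABO genotype from AB × OO: 1/2 AO, 1/2 BO.
Crossing each possibility with the mother OO and summing P(type B): 1/2·0 + 1/2·1/2 = 1/4.
Similarly for Rh via the father's Rh distribution: P(Rh+) = 3/4.
Independent loci: 1/4 × 3/4 = 3/16.

3/16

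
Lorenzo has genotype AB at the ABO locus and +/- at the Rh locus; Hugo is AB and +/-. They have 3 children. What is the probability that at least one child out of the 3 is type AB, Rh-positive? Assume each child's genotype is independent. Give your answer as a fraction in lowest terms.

ABO cross AB × AB → 1/4 A, 1/4 B, 1/2 AB.
Rh cross +/- × +/- → 3/4 Rh+, 1/4 Rh-; so P(type AB, Rh-positive) = 1/2 × 3/4 = 3/8 per child.
P(none) = (5/8)^3 = 125/512; P(at least one) = 1 − 125/512 = 387/512.

387/512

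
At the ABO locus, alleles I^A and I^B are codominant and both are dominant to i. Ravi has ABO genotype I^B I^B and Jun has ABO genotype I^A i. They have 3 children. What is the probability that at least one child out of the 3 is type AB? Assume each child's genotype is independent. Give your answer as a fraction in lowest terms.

ABO cross I^B I^B × I^A i → 1/2 B, 1/2 AB.
So P(type AB) = 1/2 per child.
P(none) = (1/2)^3 = 1/8; P(at least one) = 1 − 1/8 = 7/8.

7/8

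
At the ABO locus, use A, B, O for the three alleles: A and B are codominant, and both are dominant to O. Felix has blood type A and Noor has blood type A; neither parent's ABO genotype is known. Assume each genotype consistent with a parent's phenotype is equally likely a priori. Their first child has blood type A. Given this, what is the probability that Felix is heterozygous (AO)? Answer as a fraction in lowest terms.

Possible genotypes: Felix ∈ {AA, AO}; Noor ∈ {AA, AO}.
Weight each parental genotype pair by prior × P(type-A child):
  AA × AA: posterior weight 4/15.
  AA × AO: posterior weight 4/15.
  AO × AA: posterior weight 4/15.
  AO × AO: posterior weight 1/5.
Sum the posterior weight over pairs where Felix is AO: 7/15.

7/15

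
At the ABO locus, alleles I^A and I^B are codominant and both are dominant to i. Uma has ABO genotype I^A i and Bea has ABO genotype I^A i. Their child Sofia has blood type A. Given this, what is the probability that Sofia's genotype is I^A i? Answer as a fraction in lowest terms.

Cross I^A i × I^A i → 1/4 I^A I^A, 1/2 I^A i, 1/4 i i.
Type-A genotypes among offspring: I^A I^A (1/4), I^A i (1/2); total 3/4.
P(I^A i | type A) = (1/2) / (3/4) = 2/3.

2/3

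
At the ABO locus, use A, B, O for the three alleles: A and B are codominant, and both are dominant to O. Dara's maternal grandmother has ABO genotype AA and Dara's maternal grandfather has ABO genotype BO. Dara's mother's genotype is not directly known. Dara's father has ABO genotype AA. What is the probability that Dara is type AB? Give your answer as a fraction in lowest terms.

Dara's mother's ABO genotype from AA × BO: 1/2 AB, 1/2 AO.
Crossing each possibility with the father AA and summing P(type AB): 1/2·1/2 + 1/2·0 = 1/4.

1/4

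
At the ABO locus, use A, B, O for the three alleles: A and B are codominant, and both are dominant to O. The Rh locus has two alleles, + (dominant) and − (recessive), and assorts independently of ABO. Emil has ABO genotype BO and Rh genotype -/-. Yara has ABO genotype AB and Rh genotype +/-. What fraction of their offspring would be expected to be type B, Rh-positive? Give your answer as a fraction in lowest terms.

1/4

ABO cross BO × AB → offspring phenotypes: 1/4 A, 1/2 B, 1/4 AB.
Rh cross -/- × +/- → 1/2 Rh+, 1/2 Rh-.
Independent loci: P(type B, Rh-positive) = 1/2 × 1/2 = 1/4.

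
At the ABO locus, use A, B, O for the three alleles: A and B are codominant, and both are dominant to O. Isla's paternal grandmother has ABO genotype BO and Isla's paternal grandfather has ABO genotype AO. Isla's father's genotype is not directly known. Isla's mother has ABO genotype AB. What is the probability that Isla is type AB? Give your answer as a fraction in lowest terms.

1/4

Isla's father's ABO genotype from BO × AO: 1/4 AB, 1/4 AO, 1/4 BO, 1/4 OO.
Crossing each possibility with the mother AB and summing P(type AB): 1/4·1/2 + 1/4·1/4 + 1/4·1/4 + 1/4·0 = 1/4.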